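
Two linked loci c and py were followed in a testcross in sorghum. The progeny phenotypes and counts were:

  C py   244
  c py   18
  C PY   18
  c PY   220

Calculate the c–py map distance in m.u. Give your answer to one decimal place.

The two most frequent classes, C py (244) and c PY (220), are the parental types, so the F1 was C py / c PY.
The recombinant classes are C PY and c py: 18 + 18 = 36.
Recombination frequency = 36/500 = 0.0720 ≈ 7.2%, i.e. 7.2 m.u.

7.2 m.u.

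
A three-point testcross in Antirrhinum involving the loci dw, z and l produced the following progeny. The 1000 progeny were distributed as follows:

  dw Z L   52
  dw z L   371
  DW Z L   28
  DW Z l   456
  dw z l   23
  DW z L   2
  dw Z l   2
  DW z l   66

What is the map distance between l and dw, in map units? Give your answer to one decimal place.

5.5 map units

The two most frequent reciprocal classes, DW Z l and dw z L, are the parental types, so the F1 was DW Z l / dw z L.
The two rarest classes, dw Z l and DW z L, are the double crossovers. Comparing them with the parentals, only the dw allele has switched, so dw is the middle locus and the order is l – dw – z.
Crossovers in the l–dw interval produce the single-crossover classes DW Z L and dw z l (28 + 23 = 51) plus the double crossovers (4).
RF(l–dw) = (51 + 4) / 1000 = 55/1000 = 0.0550 → 5.5 map units.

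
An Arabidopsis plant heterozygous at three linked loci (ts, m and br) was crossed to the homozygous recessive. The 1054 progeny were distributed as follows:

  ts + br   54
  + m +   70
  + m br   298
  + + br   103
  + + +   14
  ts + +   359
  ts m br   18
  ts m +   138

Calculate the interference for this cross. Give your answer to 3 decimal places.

0.208

The two most frequent reciprocal classes, + m br and ts + +, are the parental types, so the F1 was + m br / ts + +.
The two rarest classes, ts m br and + + +, are the double crossovers. Comparing them with the parentals, only the ts allele has switched, so ts is the middle locus and the order is br – ts – m.
br–ts: (124 + 32)/1054 = 0.1480; ts–m: (241 + 32)/1054 = 0.2590.
Expected DCO frequency = 0.1480 × 0.2590 ≈ 0.03833; observed = 32/1054 ≈ 0.03036.
Coefficient of coincidence = 0.03036/0.03833 ≈ 0.792; interference = 1 − 0.792 = 0.208.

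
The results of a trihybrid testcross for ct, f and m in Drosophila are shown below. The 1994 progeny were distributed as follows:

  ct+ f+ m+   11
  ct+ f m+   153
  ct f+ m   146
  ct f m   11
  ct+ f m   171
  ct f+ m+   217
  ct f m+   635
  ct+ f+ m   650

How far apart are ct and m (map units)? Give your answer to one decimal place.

The two most frequent reciprocal classes, ct f m+ and ct+ f+ m, are the parental types, so the F1 was ct f m+ / ct+ f+ m.
The two rarest classes, ct f m and ct+ f+ m+, are the double crossovers. Comparing them with the parentals, only the m allele has switched, so m is the middle locus and the order is ct – m – f.
Crossovers in the ct–m interval produce the single-crossover classes ct+ f m+ and ct f+ m (153 + 146 = 299) plus the double crossovers (22).
RF(ct–m) = (299 + 22) / 1994 = 321/1994 = 0.1610 → 16.1 map units.

16.1 map units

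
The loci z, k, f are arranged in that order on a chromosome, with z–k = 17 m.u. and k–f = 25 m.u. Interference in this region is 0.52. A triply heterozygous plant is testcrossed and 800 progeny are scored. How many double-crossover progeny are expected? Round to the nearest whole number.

Map distances give recombination frequencies of 0.170 and 0.250 for the two intervals.
With interference 0.52 (so coincidence = 0.48), expected double-crossover frequency = 0.170 × 0.250 × 0.48 = 0.02040.
Expected number = 0.02040 × 800 = 16.32 ≈ 16.

16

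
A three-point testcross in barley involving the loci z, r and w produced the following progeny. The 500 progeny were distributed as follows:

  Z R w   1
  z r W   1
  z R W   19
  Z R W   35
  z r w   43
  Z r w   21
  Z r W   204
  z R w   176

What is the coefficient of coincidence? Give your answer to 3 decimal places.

0.298

The two most frequent reciprocal classes, Z r W and z R w, are the parental types, so the F1 was Z r W / z R w.
The two rarest classes, z r W and Z R w, are the double crossovers. Comparing them with the parentals, only the z allele has switched, so z is the middle locus and the order is r – z – w.
r–z: (78 + 2)/500 = 0.1600; z–w: (40 + 2)/500 = 0.0840.
Expected DCO frequency = 0.1600 × 0.0840 ≈ 0.01344; observed = 2/500 ≈ 0.00400.
Coefficient of coincidence = 0.00400/0.01344 ≈ 0.298.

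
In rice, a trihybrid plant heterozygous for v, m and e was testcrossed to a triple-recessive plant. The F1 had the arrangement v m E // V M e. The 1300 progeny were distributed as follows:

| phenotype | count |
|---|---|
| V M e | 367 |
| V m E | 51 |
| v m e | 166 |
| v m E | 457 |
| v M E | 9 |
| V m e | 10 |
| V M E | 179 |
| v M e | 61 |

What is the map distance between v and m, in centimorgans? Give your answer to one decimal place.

10.1 centimorgans

The two rarest classes, v M E and V m e, are the double crossovers. Comparing them with the parentals, only the m allele has switched, so m is the middle locus and the order is v – m – e.
Crossovers in the v–m interval produce the single-crossover classes V m E and v M e (51 + 61 = 112) plus the double crossovers (19).
RF(v–m) = (112 + 19) / 1300 = 131/1300 = 0.1008 → 10.1 centimorgans.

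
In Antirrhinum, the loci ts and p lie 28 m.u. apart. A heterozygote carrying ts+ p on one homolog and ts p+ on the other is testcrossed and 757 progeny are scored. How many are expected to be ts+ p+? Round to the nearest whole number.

106

A map distance of 28 m.u. corresponds to a recombination frequency of 0.280.
The F1 is ts+ p / ts p+, so ts+ p+ is a recombinant gamete class with expected frequency r/2 = 0.280/2 = 0.1400.
Expected number = 0.1400 × 757 = 105.98 ≈ 106.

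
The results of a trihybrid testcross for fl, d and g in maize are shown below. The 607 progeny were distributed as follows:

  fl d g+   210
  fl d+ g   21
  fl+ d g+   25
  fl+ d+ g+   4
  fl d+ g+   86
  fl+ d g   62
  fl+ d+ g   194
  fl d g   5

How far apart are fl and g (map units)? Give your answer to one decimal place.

The two most frequent reciprocal classes, fl d g+ and fl+ d+ g, are the parental types, so the F1 was fl d g+ / fl+ d+ g.
The two rarest classes, fl d g and fl+ d+ g+, are the double crossovers. Comparing them with the parentals, only the g allele has switched, so g is the middle locus and the order is fl – g – d.
Crossovers in the fl–g interval produce the single-crossover classes fl+ d g+ and fl d+ g (25 + 21 = 46) plus the double crossovers (9).
RF(fl–g) = (46 + 9) / 607 = 55/607 = 0.0906 → 9.1 map units.

9.1 map units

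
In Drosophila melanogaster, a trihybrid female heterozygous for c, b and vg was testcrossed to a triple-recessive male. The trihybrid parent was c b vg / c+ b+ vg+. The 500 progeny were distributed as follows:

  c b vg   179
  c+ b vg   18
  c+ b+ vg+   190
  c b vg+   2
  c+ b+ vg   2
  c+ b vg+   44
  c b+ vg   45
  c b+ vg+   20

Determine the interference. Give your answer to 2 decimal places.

0.49

The two rarest classes, c b vg+ and c+ b+ vg, are the double crossovers. Comparing them with the parentals, only the vg allele has switched, so vg is the middle locus and the order is c – vg – b.
c–vg: (38 + 4)/500 = 0.0840; vg–b: (89 + 4)/500 = 0.1860.
Expected DCO frequency = 0.0840 × 0.1860 ≈ 0.01562; observed = 4/500 ≈ 0.00800.
Coefficient of coincidence = 0.00800/0.01562 ≈ 0.51; interference = 1 − 0.51 = 0.49.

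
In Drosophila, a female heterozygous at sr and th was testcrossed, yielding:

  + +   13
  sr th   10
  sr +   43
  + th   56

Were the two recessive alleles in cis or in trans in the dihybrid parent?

trans

The two most frequent classes are + th (56) and sr + (43); these are the parental (non-recombinant) types.
So the F1 carried + th on one chromosome and sr + on the other — the recessive alleles are on opposite chromosomes (trans / repulsion).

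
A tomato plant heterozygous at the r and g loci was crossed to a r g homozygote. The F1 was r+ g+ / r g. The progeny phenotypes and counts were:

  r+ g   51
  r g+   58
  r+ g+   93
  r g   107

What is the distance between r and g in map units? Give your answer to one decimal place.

35.3 map units

The recombinant classes are r+ g and r g+: 51 + 58 = 109.
Recombination frequency = 109/309 = 0.3528 ≈ 35.3%, i.e. 35.3 map units.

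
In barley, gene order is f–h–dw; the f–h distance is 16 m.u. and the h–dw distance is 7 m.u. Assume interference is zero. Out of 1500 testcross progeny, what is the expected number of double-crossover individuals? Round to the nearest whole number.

Map distances give recombination frequencies of 0.160 and 0.070 for the two intervals.
With no interference, expected double-crossover frequency = 0.160 × 0.070 = 0.01120.
Expected number = 0.01120 × 1500 = 16.80 ≈ 17.

17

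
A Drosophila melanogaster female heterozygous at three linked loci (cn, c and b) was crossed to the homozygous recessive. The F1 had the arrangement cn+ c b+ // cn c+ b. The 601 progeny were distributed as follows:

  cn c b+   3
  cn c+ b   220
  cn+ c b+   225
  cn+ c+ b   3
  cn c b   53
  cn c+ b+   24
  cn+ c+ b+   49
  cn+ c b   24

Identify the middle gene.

The two rarest classes, cn c b+ and cn+ c+ b, are the double crossovers. Comparing them with the parentals, only the cn allele has switched, so cn is the middle locus and the order is b – cn – c.

cn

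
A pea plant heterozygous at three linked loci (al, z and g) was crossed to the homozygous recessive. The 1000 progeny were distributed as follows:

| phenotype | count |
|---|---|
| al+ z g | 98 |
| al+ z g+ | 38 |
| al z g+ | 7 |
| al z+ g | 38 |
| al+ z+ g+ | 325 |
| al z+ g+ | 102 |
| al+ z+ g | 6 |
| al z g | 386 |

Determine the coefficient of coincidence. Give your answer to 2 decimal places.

0.69

The two most frequent reciprocal classes, al+ z+ g+ and al z g, are the parental types, so the F1 was al+ z+ g+ / al z g.
The two rarest classes, al+ z+ g and al z g+, are the double crossovers. Comparing them with the parentals, only the g allele has switched, so g is the middle locus and the order is al – g – z.
al–g: (200 + 13)/1000 = 0.2130; g–z: (76 + 13)/1000 = 0.0890.
Expected DCO frequency = 0.2130 × 0.0890 ≈ 0.01896; observed = 13/1000 ≈ 0.01300.
Coefficient of coincidence = 0.01300/0.01896 ≈ 0.69.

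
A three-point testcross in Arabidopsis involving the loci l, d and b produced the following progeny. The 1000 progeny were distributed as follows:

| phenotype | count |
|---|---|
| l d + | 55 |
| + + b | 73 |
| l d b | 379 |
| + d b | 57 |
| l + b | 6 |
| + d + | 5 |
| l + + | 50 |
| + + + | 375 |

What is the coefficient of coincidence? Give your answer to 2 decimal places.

The two most frequent reciprocal classes, + + + and l d b, are the parental types, so the F1 was + + + / l d b.
The two rarest classes, + d + and l + b, are the double crossovers. Comparing them with the parentals, only the d allele has switched, so d is the middle locus and the order is l – d – b.
l–d: (107 + 11)/1000 = 0.1180; d–b: (128 + 11)/1000 = 0.1390.
Expected DCO frequency = 0.1180 × 0.1390 ≈ 0.01640; observed = 11/1000 ≈ 0.01100.
Coefficient of coincidence = 0.01100/0.01640 ≈ 0.67.

0.67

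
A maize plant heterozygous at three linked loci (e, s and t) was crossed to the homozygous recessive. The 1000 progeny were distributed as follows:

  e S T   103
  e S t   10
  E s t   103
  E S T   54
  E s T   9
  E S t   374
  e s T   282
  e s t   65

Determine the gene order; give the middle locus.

The two most frequent reciprocal classes, E S t and e s T, are the parental types, so the F1 was E S t / e s T.
The two rarest classes, e S t and E s T, are the double crossovers. Comparing them with the parentals, only the e allele has switched, so e is the middle locus and the order is s – e – t.

e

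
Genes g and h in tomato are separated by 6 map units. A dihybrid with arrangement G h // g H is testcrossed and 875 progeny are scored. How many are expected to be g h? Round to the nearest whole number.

A map distance of 6 map units corresponds to a recombination frequency of 0.060.
The F1 is G h / g H, so g h is a recombinant gamete class with expected frequency r/2 = 0.060/2 = 0.0300.
Expected number = 0.0300 × 875 = 26.25 ≈ 26.

26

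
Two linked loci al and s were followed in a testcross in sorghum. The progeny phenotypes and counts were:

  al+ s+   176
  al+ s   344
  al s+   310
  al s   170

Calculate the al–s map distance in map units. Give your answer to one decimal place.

The two most frequent classes, al+ s (344) and al s+ (310), are the parental types, so the F1 was al+ s / al s+.
The recombinant classes are al+ s+ and al s: 176 + 170 = 346.
Recombination frequency = 346/1000 = 0.3460 ≈ 34.6%, i.e. 34.6 map units.

34.6 map units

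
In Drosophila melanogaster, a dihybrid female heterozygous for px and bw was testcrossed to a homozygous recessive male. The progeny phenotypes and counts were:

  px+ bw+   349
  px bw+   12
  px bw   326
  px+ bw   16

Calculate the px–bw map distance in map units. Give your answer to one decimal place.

The two most frequent classes, px+ bw+ (349) and px bw (326), are the parental types, so the F1 was px+ bw+ / px bw.
The recombinant classes are px+ bw and px bw+: 16 + 12 = 28.
Recombination frequency = 28/703 = 0.0398 ≈ 4.0%, i.e. 4.0 map units.

4.0 map units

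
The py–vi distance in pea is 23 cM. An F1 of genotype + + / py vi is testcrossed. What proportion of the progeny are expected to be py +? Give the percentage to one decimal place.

A map distance of 23 cM corresponds to a recombination frequency of 0.230.
The F1 is + + / py vi, so py + is a recombinant gamete class with expected frequency r/2 = 0.230/2 = 0.1150.
That is 0.1150 = 11.5% of the progeny.

11.5%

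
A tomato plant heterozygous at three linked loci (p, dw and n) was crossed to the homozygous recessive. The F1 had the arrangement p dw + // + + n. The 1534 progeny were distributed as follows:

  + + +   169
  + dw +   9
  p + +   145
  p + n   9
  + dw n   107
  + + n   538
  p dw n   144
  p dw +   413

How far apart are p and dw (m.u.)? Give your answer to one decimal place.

The two rarest classes, + dw + and p + n, are the double crossovers. Comparing them with the parentals, only the p allele has switched, so p is the middle locus and the order is dw – p – n.
Crossovers in the dw–p interval produce the single-crossover classes p + + and + dw n (145 + 107 = 252) plus the double crossovers (18).
RF(dw–p) = (252 + 18) / 1534 = 270/1534 = 0.1760 → 17.6 m.u.

17.6 m.u.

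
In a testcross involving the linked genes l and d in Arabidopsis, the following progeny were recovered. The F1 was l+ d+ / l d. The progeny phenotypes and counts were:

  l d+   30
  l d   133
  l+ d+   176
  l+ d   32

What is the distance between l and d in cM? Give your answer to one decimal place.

The recombinant classes are l+ d and l d+: 32 + 30 = 62.
Recombination frequency = 62/371 = 0.1671 ≈ 16.7%, i.e. 16.7 cM.

16.7 cM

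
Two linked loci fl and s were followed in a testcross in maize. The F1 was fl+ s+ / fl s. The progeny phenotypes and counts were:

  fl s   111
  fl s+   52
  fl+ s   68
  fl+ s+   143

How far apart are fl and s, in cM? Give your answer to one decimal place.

The recombinant classes are fl+ s and fl s+: 68 + 52 = 120.
Recombination frequency = 120/374 = 0.3209 ≈ 32.1%, i.e. 32.1 cM.

32.1 cM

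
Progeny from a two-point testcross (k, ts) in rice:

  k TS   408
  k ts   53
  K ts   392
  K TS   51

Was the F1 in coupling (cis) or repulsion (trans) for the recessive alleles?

trans

The two most frequent classes are K ts (392) and k TS (408); these are the parental (non-recombinant) types.
So the F1 carried K ts on one chromosome and k TS on the other — the recessive alleles are on opposite chromosomes (trans / repulsion).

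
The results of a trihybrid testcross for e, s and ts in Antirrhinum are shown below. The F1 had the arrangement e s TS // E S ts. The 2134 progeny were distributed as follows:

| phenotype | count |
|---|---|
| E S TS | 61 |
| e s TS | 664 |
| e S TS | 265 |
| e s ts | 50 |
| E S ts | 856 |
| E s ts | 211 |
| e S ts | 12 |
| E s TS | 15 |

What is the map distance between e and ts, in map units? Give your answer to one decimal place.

6.5 map units

The two rarest classes, E s TS and e S ts, are the double crossovers. Comparing them with the parentals, only the e allele has switched, so e is the middle locus and the order is ts – e – s.
Crossovers in the ts–e interval produce the single-crossover classes e s ts and E S TS (50 + 61 = 111) plus the double crossovers (27).
RF(ts–e) = (111 + 27) / 2134 = 138/2134 = 0.0647 → 6.5 map units.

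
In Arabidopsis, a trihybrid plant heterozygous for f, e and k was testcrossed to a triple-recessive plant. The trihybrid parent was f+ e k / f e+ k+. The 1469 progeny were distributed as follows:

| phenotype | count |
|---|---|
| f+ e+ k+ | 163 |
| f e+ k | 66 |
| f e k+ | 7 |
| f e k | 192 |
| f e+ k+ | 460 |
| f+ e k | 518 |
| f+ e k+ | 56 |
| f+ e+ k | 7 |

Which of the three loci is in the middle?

The two rarest classes, f+ e+ k and f e k+, are the double crossovers. Comparing them with the parentals, only the e allele has switched, so e is the middle locus and the order is f – e – k.

e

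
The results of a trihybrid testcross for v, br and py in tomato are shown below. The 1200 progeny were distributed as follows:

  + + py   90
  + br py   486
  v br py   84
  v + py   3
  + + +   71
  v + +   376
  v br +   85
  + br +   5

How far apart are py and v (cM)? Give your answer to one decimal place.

The two most frequent reciprocal classes, + br py and v + +, are the parental types, so the F1 was + br py / v + +.
The two rarest classes, + br + and v + py, are the double crossovers. Comparing them with the parentals, only the py allele has switched, so py is the middle locus and the order is br – py – v.
Crossovers in the py–v interval produce the single-crossover classes v br py and + + + (84 + 71 = 155) plus the double crossovers (8).
RF(py–v) = (155 + 8) / 1200 = 163/1200 = 0.1358 → 13.6 cM.

13.6 cM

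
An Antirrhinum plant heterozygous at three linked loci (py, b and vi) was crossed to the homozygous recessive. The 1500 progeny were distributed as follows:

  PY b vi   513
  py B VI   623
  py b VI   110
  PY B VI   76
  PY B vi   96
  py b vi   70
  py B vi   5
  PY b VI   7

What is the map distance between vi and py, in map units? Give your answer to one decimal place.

10.5 map units

The two most frequent reciprocal classes, py B VI and PY b vi, are the parental types, so the F1 was py B VI / PY b vi.
The two rarest classes, py B vi and PY b VI, are the double crossovers. Comparing them with the parentals, only the vi allele has switched, so vi is the middle locus and the order is py – vi – b.
Crossovers in the py–vi interval produce the single-crossover classes PY B VI and py b vi (76 + 70 = 146) plus the double crossovers (12).
RF(py–vi) = (146 + 12) / 1500 = 158/1500 = 0.1053 → 10.5 map units.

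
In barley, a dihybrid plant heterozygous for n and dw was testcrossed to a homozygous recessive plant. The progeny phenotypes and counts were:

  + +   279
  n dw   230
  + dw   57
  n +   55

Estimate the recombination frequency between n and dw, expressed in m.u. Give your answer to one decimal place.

18.0 m.u.

The two most frequent classes, + + (279) and n dw (230), are the parental types, so the F1 was + + / n dw.
The recombinant classes are + dw and n +: 57 + 55 = 112.
Recombination frequency = 112/621 = 0.1804 ≈ 18.0%, i.e. 18.0 m.u.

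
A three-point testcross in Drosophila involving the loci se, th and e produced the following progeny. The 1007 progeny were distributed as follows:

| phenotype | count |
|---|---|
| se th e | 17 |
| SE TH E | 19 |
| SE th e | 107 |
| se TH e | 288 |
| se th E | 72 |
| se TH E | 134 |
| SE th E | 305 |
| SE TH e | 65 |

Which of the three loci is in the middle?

The two most frequent reciprocal classes, se TH e and SE th E, are the parental types, so the F1 was se TH e / SE th E.
The two rarest classes, se th e and SE TH E, are the double crossovers. Comparing them with the parentals, only the th allele has switched, so th is the middle locus and the order is e – th – se.

th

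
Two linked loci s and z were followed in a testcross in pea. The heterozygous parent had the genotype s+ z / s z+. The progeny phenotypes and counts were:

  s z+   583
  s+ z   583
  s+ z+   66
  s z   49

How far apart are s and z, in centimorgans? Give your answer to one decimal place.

9.0 centimorgans

The recombinant classes are s+ z+ and s z: 66 + 49 = 115.
Recombination frequency = 115/1281 = 0.0898 ≈ 9.0%, i.e. 9.0 centimorgans.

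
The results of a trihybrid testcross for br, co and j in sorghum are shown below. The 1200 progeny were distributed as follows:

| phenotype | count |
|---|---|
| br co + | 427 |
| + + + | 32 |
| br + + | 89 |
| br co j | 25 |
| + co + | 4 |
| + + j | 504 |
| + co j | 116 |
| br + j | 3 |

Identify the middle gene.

br

The two most frequent reciprocal classes, br co + and + + j, are the parental types, so the F1 was br co + / + + j.
The two rarest classes, + co + and br + j, are the double crossovers. Comparing them with the parentals, only the br allele has switched, so br is the middle locus and the order is co – br – j.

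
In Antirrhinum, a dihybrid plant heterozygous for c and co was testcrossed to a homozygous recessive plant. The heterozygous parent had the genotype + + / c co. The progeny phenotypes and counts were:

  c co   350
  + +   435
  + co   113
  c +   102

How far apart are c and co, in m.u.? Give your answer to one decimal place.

The recombinant classes are + co and c +: 113 + 102 = 215.
Recombination frequency = 215/1000 = 0.2150 ≈ 21.5%, i.e. 21.5 m.u.

21.5 m.u.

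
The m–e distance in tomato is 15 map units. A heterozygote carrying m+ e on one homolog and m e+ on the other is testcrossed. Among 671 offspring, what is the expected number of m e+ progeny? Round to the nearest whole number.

A map distance of 15 map units corresponds to a recombination frequency of 0.150.
The F1 is m+ e / m e+, so m e+ is a parental gamete class with expected frequency (1 − r)/2 = 0.850/2 = 0.4250.
Expected number = 0.4250 × 671 = 285.18 ≈ 285.

285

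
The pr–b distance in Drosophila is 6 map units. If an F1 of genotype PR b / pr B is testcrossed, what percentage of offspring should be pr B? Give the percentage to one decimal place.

47.0%

A map distance of 6 map units corresponds to a recombination frequency of 0.060.
The F1 is PR b / pr B, so pr B is a parental gamete class with expected frequency (1 − r)/2 = 0.940/2 = 0.4700.
That is 0.4700 = 47.0% of the progeny.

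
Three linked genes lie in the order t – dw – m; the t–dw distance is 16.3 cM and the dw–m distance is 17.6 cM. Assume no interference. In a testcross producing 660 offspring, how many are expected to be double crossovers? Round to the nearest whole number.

Map distances give recombination frequencies of 0.163 and 0.176 for the two intervals.
With no interference, expected double-crossover frequency = 0.163 × 0.176 = 0.02869.
Expected number = 0.02869 × 660 = 18.93 ≈ 19.

19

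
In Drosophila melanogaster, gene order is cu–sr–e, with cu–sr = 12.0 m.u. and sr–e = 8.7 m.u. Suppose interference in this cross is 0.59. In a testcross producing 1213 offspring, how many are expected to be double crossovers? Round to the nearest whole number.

5

Map distances give recombination frequencies of 0.120 and 0.087 for the two intervals.
With interference 0.59 (so coincidence = 0.41), expected double-crossover frequency = 0.120 × 0.087 × 0.41 = 0.00428.
Expected number = 0.00428 × 1213 = 5.19 ≈ 5.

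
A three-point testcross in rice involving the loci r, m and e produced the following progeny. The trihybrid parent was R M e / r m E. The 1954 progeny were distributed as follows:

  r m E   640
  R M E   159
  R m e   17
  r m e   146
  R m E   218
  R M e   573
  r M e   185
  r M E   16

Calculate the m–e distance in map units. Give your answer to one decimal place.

17.3 map units

The two rarest classes, R m e and r M E, are the double crossovers. Comparing them with the parentals, only the m allele has switched, so m is the middle locus and the order is e – m – r.
Crossovers in the e–m interval produce the single-crossover classes R M E and r m e (159 + 146 = 305) plus the double crossovers (33).
RF(e–m) = (305 + 33) / 1954 = 338/1954 = 0.1730 → 17.3 map units.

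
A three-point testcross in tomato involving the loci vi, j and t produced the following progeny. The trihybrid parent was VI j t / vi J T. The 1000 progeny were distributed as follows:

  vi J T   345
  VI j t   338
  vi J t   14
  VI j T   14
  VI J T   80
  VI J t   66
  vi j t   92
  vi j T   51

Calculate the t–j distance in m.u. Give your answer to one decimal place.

The two rarest classes, VI j T and vi J t, are the double crossovers. Comparing them with the parentals, only the t allele has switched, so t is the middle locus and the order is j – t – vi.
Crossovers in the j–t interval produce the single-crossover classes VI J t and vi j T (66 + 51 = 117) plus the double crossovers (28).
RF(j–t) = (117 + 28) / 1000 = 145/1000 = 0.1450 → 14.5 m.u.

14.5 m.u.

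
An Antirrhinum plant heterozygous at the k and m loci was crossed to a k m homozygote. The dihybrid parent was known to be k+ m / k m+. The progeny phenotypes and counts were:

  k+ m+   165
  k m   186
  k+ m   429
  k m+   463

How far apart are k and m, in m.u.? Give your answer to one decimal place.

The recombinant classes are k+ m+ and k m: 165 + 186 = 351.
Recombination frequency = 351/1243 = 0.2824 ≈ 28.2%, i.e. 28.2 m.u.

28.2 m.u.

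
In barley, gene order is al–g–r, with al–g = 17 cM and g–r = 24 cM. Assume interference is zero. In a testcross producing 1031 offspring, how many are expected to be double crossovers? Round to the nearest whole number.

Map distances give recombination frequencies of 0.170 and 0.240 for the two intervals.
With no interference, expected double-crossover frequency = 0.170 × 0.240 = 0.04080.
Expected number = 0.04080 × 1031 = 42.06 ≈ 42.

42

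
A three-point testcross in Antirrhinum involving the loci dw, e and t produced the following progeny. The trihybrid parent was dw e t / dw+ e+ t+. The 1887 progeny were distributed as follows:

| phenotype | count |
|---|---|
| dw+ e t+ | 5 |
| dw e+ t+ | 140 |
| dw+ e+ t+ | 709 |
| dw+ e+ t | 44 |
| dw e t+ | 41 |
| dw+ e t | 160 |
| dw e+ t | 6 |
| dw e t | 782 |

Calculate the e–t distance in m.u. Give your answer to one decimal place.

5.1 m.u.

The two rarest classes, dw e+ t and dw+ e t+, are the double crossovers. Comparing them with the parentals, only the e allele has switched, so e is the middle locus and the order is t – e – dw.
Crossovers in the t–e interval produce the single-crossover classes dw e t+ and dw+ e+ t (41 + 44 = 85) plus the double crossovers (11).
RF(t–e) = (85 + 11) / 1887 = 96/1887 = 0.0509 → 5.1 m.u.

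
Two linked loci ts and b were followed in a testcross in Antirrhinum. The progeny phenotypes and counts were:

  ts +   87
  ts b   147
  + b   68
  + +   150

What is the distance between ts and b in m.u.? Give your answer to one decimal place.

34.3 m.u.

The two most frequent classes, + + (150) and ts b (147), are the parental types, so the F1 was + + / ts b.
The recombinant classes are + b and ts +: 68 + 87 = 155.
Recombination frequency = 155/452 = 0.3429 ≈ 34.3%, i.e. 34.3 m.u.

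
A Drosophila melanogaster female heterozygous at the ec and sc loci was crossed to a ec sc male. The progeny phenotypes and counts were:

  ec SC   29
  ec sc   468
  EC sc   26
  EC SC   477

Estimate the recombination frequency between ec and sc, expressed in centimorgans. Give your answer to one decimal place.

5.5 centimorgans

The two most frequent classes, EC SC (477) and ec sc (468), are the parental types, so the F1 was EC SC / ec sc.
The recombinant classes are EC sc and ec SC: 26 + 29 = 55.
Recombination frequency = 55/1000 = 0.0550 ≈ 5.5%, i.e. 5.5 centimorgans.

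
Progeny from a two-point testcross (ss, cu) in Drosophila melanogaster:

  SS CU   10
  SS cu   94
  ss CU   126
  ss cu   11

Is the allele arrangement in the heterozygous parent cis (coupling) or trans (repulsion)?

trans

The two most frequent classes are SS cu (94) and ss CU (126); these are the parental (non-recombinant) types.
So the F1 carried SS cu on one chromosome and ss CU on the other — the recessive alleles are on opposite chromosomes (trans / repulsion).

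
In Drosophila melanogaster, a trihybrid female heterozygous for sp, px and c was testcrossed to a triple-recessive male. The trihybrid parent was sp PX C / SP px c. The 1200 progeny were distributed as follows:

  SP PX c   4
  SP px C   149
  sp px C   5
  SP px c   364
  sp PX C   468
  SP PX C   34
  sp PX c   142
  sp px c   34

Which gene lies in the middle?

The two rarest classes, sp px C and SP PX c, are the double crossovers. Comparing them with the parentals, only the px allele has switched, so px is the middle locus and the order is sp – px – c.

px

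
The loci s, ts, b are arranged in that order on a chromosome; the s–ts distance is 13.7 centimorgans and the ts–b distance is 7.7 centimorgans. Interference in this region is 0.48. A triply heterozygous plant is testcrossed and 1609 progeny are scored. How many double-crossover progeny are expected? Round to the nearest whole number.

9

Map distances give recombination frequencies of 0.137 and 0.077 for the two intervals.
With interference 0.48 (so coincidence = 0.52), expected double-crossover frequency = 0.137 × 0.077 × 0.52 = 0.00549.
Expected number = 0.00549 × 1609 = 8.83 ≈ 9.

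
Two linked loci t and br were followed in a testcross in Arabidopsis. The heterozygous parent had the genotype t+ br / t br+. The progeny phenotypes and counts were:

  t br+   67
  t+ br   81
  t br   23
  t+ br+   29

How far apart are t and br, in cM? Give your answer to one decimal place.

26.0 cM

The recombinant classes are t+ br+ and t br: 29 + 23 = 52.
Recombination frequency = 52/200 = 0.2600 ≈ 26.0%, i.e. 26.0 cM.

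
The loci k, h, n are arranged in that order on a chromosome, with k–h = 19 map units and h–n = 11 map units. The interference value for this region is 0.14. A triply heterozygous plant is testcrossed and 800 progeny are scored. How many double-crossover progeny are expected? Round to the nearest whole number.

14

Map distances give recombination frequencies of 0.190 and 0.110 for the two intervals.
With interference 0.14 (so coincidence = 0.86), expected double-crossover frequency = 0.190 × 0.110 × 0.86 = 0.01797.
Expected number = 0.01797 × 800 = 14.38 ≈ 14.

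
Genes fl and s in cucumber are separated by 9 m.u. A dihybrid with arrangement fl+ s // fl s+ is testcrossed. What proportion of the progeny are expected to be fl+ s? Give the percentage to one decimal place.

A map distance of 9 m.u. corresponds to a recombination frequency of 0.090.
The F1 is fl+ s / fl s+, so fl+ s is a parental gamete class with expected frequency (1 − r)/2 = 0.910/2 = 0.4550.
That is 0.4550 = 45.5% of the progeny.

45.5%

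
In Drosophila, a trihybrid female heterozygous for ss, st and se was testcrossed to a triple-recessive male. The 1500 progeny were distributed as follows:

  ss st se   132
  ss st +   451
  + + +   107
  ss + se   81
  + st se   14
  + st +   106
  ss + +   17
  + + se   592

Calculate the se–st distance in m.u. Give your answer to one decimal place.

The two most frequent reciprocal classes, ss st + and + + se, are the parental types, so the F1 was ss st + / + + se.
The two rarest classes, ss + + and + st se, are the double crossovers. Comparing them with the parentals, only the st allele has switched, so st is the middle locus and the order is ss – st – se.
Crossovers in the st–se interval produce the single-crossover classes ss st se and + + + (132 + 107 = 239) plus the double crossovers (31).
RF(st–se) = (239 + 31) / 1500 = 270/1500 = 0.1800 → 18.0 m.u.

18.0 m.u.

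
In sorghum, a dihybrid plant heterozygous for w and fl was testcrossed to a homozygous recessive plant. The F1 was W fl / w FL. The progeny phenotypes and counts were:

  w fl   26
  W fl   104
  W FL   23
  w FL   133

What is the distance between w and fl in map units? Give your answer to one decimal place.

17.1 map units

The recombinant classes are W FL and w fl: 23 + 26 = 49.
Recombination frequency = 49/286 = 0.1713 ≈ 17.1%, i.e. 17.1 map units.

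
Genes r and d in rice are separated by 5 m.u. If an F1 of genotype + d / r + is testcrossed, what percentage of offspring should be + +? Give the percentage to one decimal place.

2.5%

A map distance of 5 m.u. corresponds to a recombination frequency of 0.050.
The F1 is + d / r +, so + + is a recombinant gamete class with expected frequency r/2 = 0.050/2 = 0.0250.
That is 0.0250 = 2.5% of the progeny.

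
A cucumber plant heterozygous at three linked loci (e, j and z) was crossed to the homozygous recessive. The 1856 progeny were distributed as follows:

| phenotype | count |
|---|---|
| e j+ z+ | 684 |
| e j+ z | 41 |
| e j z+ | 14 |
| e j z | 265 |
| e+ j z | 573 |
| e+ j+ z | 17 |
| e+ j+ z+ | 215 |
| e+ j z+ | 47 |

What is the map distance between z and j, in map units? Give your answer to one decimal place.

6.4 map units

The two most frequent reciprocal classes, e j+ z+ and e+ j z, are the parental types, so the F1 was e j+ z+ / e+ j z.
The two rarest classes, e j z+ and e+ j+ z, are the double crossovers. Comparing them with the parentals, only the j allele has switched, so j is the middle locus and the order is e – j – z.
Crossovers in the j–z interval produce the single-crossover classes e j+ z and e+ j z+ (41 + 47 = 88) plus the double crossovers (31).
RF(j–z) = (88 + 31) / 1856 = 119/1856 = 0.0641 → 6.4 map units.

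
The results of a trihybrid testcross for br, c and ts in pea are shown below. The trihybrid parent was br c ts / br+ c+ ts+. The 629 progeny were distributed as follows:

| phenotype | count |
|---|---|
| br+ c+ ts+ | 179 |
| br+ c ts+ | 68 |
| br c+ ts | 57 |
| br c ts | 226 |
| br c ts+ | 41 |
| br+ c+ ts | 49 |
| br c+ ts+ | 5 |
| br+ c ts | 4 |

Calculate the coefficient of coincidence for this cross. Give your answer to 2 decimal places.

The two rarest classes, br+ c ts and br c+ ts+, are the double crossovers. Comparing them with the parentals, only the br allele has switched, so br is the middle locus and the order is ts – br – c.
ts–br: (90 + 9)/629 = 0.1574; br–c: (125 + 9)/629 = 0.2130.
Expected DCO frequency = 0.1574 × 0.2130 ≈ 0.03353; observed = 9/629 ≈ 0.01431.
Coefficient of coincidence = 0.01431/0.03353 ≈ 0.43.

0.43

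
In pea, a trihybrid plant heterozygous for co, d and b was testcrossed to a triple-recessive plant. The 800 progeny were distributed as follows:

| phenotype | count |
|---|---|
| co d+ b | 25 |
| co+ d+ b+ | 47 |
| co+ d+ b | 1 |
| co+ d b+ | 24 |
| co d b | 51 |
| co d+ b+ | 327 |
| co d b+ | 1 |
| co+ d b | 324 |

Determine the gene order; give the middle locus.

The two most frequent reciprocal classes, co d+ b+ and co+ d b, are the parental types, so the F1 was co d+ b+ / co+ d b.
The two rarest classes, co d b+ and co+ d+ b, are the double crossovers. Comparing them with the parentals, only the d allele has switched, so d is the middle locus and the order is b – d – co.

d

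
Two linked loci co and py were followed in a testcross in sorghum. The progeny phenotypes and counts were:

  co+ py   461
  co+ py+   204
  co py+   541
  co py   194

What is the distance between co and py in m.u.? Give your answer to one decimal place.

28.4 m.u.

The two most frequent classes, co+ py (461) and co py+ (541), are the parental types, so the F1 was co+ py / co py+.
The recombinant classes are co+ py+ and co py: 204 + 194 = 398.
Recombination frequency = 398/1400 = 0.2843 ≈ 28.4%, i.e. 28.4 m.u.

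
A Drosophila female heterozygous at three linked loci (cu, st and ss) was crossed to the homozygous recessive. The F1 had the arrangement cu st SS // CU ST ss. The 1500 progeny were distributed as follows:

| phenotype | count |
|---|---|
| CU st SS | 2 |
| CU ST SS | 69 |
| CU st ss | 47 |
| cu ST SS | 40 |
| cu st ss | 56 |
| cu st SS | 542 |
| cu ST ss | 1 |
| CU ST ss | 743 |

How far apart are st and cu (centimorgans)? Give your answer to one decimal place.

6.0 centimorgans

The two rarest classes, CU st SS and cu ST ss, are the double crossovers. Comparing them with the parentals, only the cu allele has switched, so cu is the middle locus and the order is ss – cu – st.
Crossovers in the cu–st interval produce the single-crossover classes cu ST SS and CU st ss (40 + 47 = 87) plus the double crossovers (3).
RF(cu–st) = (87 + 3) / 1500 = 90/1500 = 0.0600 → 6.0 centimorgans.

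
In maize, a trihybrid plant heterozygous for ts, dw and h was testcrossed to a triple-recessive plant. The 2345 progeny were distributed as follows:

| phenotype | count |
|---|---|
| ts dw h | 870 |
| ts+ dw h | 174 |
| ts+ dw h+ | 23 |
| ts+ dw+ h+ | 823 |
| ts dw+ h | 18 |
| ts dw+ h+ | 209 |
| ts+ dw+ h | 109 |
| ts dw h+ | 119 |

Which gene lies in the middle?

dw

The two most frequent reciprocal classes, ts+ dw+ h+ and ts dw h, are the parental types, so the F1 was ts+ dw+ h+ / ts dw h.
The two rarest classes, ts+ dw h+ and ts dw+ h, are the double crossovers. Comparing them with the parentals, only the dw allele has switched, so dw is the middle locus and the order is h – dw – ts.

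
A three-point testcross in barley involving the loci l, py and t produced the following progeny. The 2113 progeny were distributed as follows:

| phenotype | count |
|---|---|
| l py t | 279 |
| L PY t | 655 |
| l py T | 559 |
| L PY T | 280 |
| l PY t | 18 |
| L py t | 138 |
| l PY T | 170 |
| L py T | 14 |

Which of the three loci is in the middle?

l

The two most frequent reciprocal classes, L PY t and l py T, are the parental types, so the F1 was L PY t / l py T.
The two rarest classes, l PY t and L py T, are the double crossovers. Comparing them with the parentals, only the l allele has switched, so l is the middle locus and the order is py – l – t.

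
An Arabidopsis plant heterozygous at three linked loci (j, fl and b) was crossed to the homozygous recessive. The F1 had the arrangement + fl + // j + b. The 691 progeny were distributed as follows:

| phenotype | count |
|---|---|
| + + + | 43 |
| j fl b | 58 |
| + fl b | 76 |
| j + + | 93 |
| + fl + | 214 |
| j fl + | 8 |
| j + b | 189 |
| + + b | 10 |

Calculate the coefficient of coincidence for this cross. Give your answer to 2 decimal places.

The two rarest classes, j fl + and + + b, are the double crossovers. Comparing them with the parentals, only the j allele has switched, so j is the middle locus and the order is b – j – fl.
b–j: (169 + 18)/691 = 0.2706; j–fl: (101 + 18)/691 = 0.1722.
Expected DCO frequency = 0.2706 × 0.1722 ≈ 0.04660; observed = 18/691 ≈ 0.02605.
Coefficient of coincidence = 0.02605/0.04660 ≈ 0.56.

0.56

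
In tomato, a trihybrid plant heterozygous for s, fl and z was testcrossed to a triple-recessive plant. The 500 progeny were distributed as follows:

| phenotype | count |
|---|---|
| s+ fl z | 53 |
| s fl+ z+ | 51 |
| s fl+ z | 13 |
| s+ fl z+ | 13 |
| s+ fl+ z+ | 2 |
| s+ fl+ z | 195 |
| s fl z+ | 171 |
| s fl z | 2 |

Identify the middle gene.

The two most frequent reciprocal classes, s+ fl+ z and s fl z+, are the parental types, so the F1 was s+ fl+ z / s fl z+.
The two rarest classes, s+ fl+ z+ and s fl z, are the double crossovers. Comparing them with the parentals, only the z allele has switched, so z is the middle locus and the order is fl – z – s.

z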